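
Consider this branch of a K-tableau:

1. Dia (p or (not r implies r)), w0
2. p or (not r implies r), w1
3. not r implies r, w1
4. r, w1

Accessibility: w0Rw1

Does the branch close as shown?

There is no literal clash: for every atom and world, at most one sign appears.

Open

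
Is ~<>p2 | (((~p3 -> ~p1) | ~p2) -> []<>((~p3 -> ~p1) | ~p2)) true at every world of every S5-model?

Tableau for the negation ~(~<>p2 | (((~p3 -> ~p1) | ~p2) -> []<>((~p3 -> ~p1) | ~p2))):
1. ~(~<>p2 | (((~p3 -> ~p1) | ~p2) -> []<>((~p3 -> ~p1) | ~p2))), 0
2. <>p2, 0
3. ~(((~p3 -> ~p1) | ~p2) -> []<>((~p3 -> ~p1) | ~p2)), 0
4. (~p3 -> ~p1) | ~p2, 0
5. ~[]<>((~p3 -> ~p1) | ~p2), 0
6. ~p3 -> ~p1, 0
7. ~p1, 0
8. p2, 1
9. ~<>((~p3 -> ~p1) | ~p2), 2
10. ~((~p3 -> ~p1) | ~p2), 0
11. ~(~p3 -> ~p1), 0
12. p2, 0
13. ~p3, 0
14. p1, 0
Accessibility: 0R0, 0R1, 0R2, 1R0, 1R1, 1R2, 2R0, 2R1, 2R2
Branch closes: p1 and ~p1 both at 0.
All branches of the negation close; one closing branch shown above.

Yes, valid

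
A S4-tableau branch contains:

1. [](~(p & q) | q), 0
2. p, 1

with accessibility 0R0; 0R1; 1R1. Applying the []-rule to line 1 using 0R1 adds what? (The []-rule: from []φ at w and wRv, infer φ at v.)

~(p & q) | q, 1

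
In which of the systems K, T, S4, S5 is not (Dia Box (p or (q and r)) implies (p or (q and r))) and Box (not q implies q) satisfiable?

S5-tableau for the formula:
1. not (Dia Box (p or (q and r)) implies (p or (q and r))) and Box (not q implies q), u
2. not (Dia Box (p or (q and r)) implies (p or (q and r))), u   [and-rule on 1]
3. Box (not q implies q), u   [and-rule on 1]
4. Dia Box (p or (q and r)), u   [neg-implies-rule on 2]
5. not (p or (q and r)), u   [neg-implies-rule on 2]
6. not p, u   [neg-or-rule on 5]
7. not (q and r), u   [neg-or-rule on 5]
8. not q implies q, u   [Box-rule on 3 via uRu]
9. not r, u   [neg-and-rule on 7 (branches; this branch)]
10. q, u   [implies-rule on 8 (branches; this branch)]
11. Box (p or (q and r)), v   [Dia-rule on 4: fresh world v, uRv]
12. not q implies q, v   [Box-rule on 3 via uRv]
13. p or (q and r), u   [Box-rule on 11 via vRu]
14. p or (q and r), v   [Box-rule on 11 via vRv]
15. q, v   [implies-rule on 12 (branches; this branch)]
16. q and r, u   [or-rule on 13 (branches; this branch)]
17. r, u   [and-rule on 16]
Accessibility: uRu, uRv, vRu, vRv
Branch closes: r and not r both at u.
Every branch closes (one shown): unsatisfiable in S5.
S4-tableau for the formula:
1. not (Dia Box (p or (q and r)) implies (p or (q and r))) and Box (not q implies q), u
2. not (Dia Box (p or (q and r)) implies (p or (q and r))), u   [and-rule on 1]
3. Box (not q implies q), u   [and-rule on 1]
4. Dia Box (p or (q and r)), u   [neg-implies-rule on 2]
5. not (p or (q and r)), u   [neg-implies-rule on 2]
6. not p, u   [neg-or-rule on 5]
7. not (q and r), u   [neg-or-rule on 5]
8. not q implies q, u   [Box-rule on 3 via uRu]
9. not r, u   [neg-and-rule on 7 (branches; this branch)]
10. q, u   [implies-rule on 8 (branches; this branch)]
11. Box (p or (q and r)), v   [Dia-rule on 4: fresh world v, uRv]
12. not q implies q, v   [Box-rule on 3 via uRv]
13. p or (q and r), v   [Box-rule on 11 via vRv]
14. q, v   [implies-rule on 12 (branches; this branch)]
15. q and r, v   [or-rule on 13 (branches; this branch)]
16. r, v   [and-rule on 15]
Accessibility: uRu, uRv, vRv
Complete open branch: satisfiable in S4, hence also in K, T (this S4-model is also a K-model and a T-model).

K, T, S4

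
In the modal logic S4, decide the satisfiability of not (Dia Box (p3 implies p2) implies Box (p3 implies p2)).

Yes, satisfiable

1. not (Dia Box (p3 implies p2) implies Box (p3 implies p2)), u
2. Dia Box (p3 implies p2), u   [neg-implies-rule on 1]
3. not Box (p3 implies p2), u   [neg-implies-rule on 1]
4. Box (p3 implies p2), v   [Dia-rule on 2: fresh world v, uRv]
5. p3 implies p2, v   [Box-rule on 4 via vRv]
6. p2, v   [implies-rule on 5 (branches; this branch)]
7. not (p3 implies p2), w   [neg-Box-rule on 3: fresh world w, uRw]
8. p3, w   [neg-implies-rule on 7]
9. not p2, w   [neg-implies-rule on 7]
Accessibility: uRu, uRv, uRw, vRv, wRw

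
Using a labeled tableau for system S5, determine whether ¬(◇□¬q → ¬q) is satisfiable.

Unsatisfiable

1. ¬(◇□¬q → ¬q), 0
2. ◇□¬q, 0
3. q, 0
4. □¬q, 1
5. ¬q, 0
Accessibility: 0R0, 0R1, 1R0, 1R1
Branch closes: q and ¬q both at 0.
Every branch closes; the branch above is one of them.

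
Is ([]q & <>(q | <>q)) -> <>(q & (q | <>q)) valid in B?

Valid

Tableau for the negation ~(([]q & <>(q | <>q)) -> <>(q & (q | <>q))):
1. ~(([]q & <>(q | <>q)) -> <>(q & (q | <>q))), 0
2. []q & <>(q | <>q), 0   [~->-rule on 1]
3. ~<>(q & (q | <>q)), 0   [~->-rule on 1]
4. []q, 0   [&-rule on 2]
5. <>(q | <>q), 0   [&-rule on 2]
6. ~(q & (q | <>q)), 0   [~<>-rule on 3 via 0R0]
7. q, 0   [[]-rule on 4 via 0R0]
8. ~(q | <>q), 0   [~&-rule on 6 (branches; this branch)]
9. ~q, 0   [~|-rule on 8]
10. ~<>q, 0   [~|-rule on 8]
Accessibility: 0R0
Branch closes: q and ~q both at 0.
All branches of the negation close; one closing branch shown above.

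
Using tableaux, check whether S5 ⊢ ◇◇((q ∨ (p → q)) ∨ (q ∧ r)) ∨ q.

Tableau for the negation ¬(◇◇((q ∨ (p → q)) ∨ (q ∧ r)) ∨ q):
1. ¬(◇◇((q ∨ (p → q)) ∨ (q ∧ r)) ∨ q), 0
2. ¬◇◇((q ∨ (p → q)) ∨ (q ∧ r)), 0
3. ¬q, 0
4. ¬◇((q ∨ (p → q)) ∨ (q ∧ r)), 0
5. ¬((q ∨ (p → q)) ∨ (q ∧ r)), 0
6. ¬(q ∨ (p → q)), 0
7. ¬(q ∧ r), 0
8. ¬(p → q), 0
9. p, 0
10. ¬r, 0
Accessibility: 0R0
The negation has an open branch (countermodel exists).

Not valid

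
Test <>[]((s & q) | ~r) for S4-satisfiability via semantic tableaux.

1. <>[]((s & q) | ~r), w0
2. []((s & q) | ~r), w1
3. (s & q) | ~r, w1
4. ~r, w1
Accessibility: w0Rw0, w0Rw1, w1Rw1

Yes, satisfiable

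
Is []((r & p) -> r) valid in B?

Valid in B

Tableau for the negation ~[]((r & p) -> r):
1. ~[]((r & p) -> r), u
2. ~((r & p) -> r), v   [~[]-rule on 1: fresh world v, uRv]
3. r & p, v   [~->-rule on 2]
4. ~r, v   [~->-rule on 2]
5. r, v   [&-rule on 3]
6. p, v   [&-rule on 3]
Accessibility: uRu, uRv, vRu, vRv
Branch closes: r and ~r both at v.
Every branch of the negation's tableau closes; the branch above is one of them.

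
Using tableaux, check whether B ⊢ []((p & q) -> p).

Valid

Tableau for the negation ~[]((p & q) -> p):
1. ~[]((p & q) -> p), 0
2. ~((p & q) -> p), 1
3. p & q, 1
4. ~p, 1
5. p, 1
6. q, 1
Accessibility: 0R0, 0R1, 1R0, 1R1
Branch closes: p and ~p both at 1.
All branches of the negation close; one closing branch shown above.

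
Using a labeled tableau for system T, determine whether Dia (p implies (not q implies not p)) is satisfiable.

1. Dia (p implies (not q implies not p)), 0
2. p implies (not q implies not p), 1   [Dia-rule on 1: fresh world 1, 0R1]
3. not q implies not p, 1   [implies-rule on 2 (branches; this branch)]
4. not p, 1   [implies-rule on 3 (branches; this branch)]
Accessibility: 0R0, 0R1, 1R1

Satisfiable (open branch found)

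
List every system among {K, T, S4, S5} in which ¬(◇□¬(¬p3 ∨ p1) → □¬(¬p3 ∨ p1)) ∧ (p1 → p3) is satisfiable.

S5-tableau for the formula:
1. ¬(◇□¬(¬p3 ∨ p1) → □¬(¬p3 ∨ p1)) ∧ (p1 → p3), 0
2. ¬(◇□¬(¬p3 ∨ p1) → □¬(¬p3 ∨ p1)), 0
3. p1 → p3, 0
4. ◇□¬(¬p3 ∨ p1), 0
5. ¬□¬(¬p3 ∨ p1), 0
6. p3, 0
7. □¬(¬p3 ∨ p1), 1
8. ¬(¬p3 ∨ p1), 0
9. ¬p1, 0
10. ¬(¬p3 ∨ p1), 1
11. p3, 1
12. ¬p1, 1
13. ¬p3 ∨ p1, 2
14. ¬(¬p3 ∨ p1), 2
15. p3, 2
16. ¬p1, 2
17. p1, 2
Accessibility: 0R0, 0R1, 0R2, 1R0, 1R1, 1R2, 2R0, 2R1, 2R2
Branch closes: p1 and ¬p1 both at 2.
Every branch closes (one shown): unsatisfiable in S5.
S4-tableau for the formula:
1. ¬(◇□¬(¬p3 ∨ p1) → □¬(¬p3 ∨ p1)) ∧ (p1 → p3), 0
2. ¬(◇□¬(¬p3 ∨ p1) → □¬(¬p3 ∨ p1)), 0
3. p1 → p3, 0
4. ◇□¬(¬p3 ∨ p1), 0
5. ¬□¬(¬p3 ∨ p1), 0
6. p3, 0
7. □¬(¬p3 ∨ p1), 1
8. ¬(¬p3 ∨ p1), 1
9. p3, 1
10. ¬p1, 1
11. ¬p3 ∨ p1, 2
12. p1, 2
Accessibility: 0R0, 0R1, 0R2, 1R1, 2R2
Complete open branch: satisfiable in S4, hence also in K, T (this S4-model is also a K-model and a T-model).

K, T, S4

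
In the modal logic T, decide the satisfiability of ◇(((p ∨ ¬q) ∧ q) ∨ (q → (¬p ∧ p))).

Satisfiable

1. ◇(((p ∨ ¬q) ∧ q) ∨ (q → (¬p ∧ p))), u
2. ((p ∨ ¬q) ∧ q) ∨ (q → (¬p ∧ p)), v   [◇-rule on 1: fresh world v, uRv]
3. q → (¬p ∧ p), v   [∨-rule on 2 (branches; this branch)]
4. ¬q, v   [→-rule on 3 (branches; this branch)]
Accessibility: uRu, uRv, vRv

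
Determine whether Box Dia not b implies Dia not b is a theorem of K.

No, not valid

Tableau for the negation not (Box Dia not b implies Dia not b):
1. not (Box Dia not b implies Dia not b), 0
2. Box Dia not b, 0
3. not Dia not b, 0
The negation has an open branch (countermodel exists).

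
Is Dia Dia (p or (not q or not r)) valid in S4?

Not valid

Tableau for the negation not Dia Dia (p or (not q or not r)):
1. not Dia Dia (p or (not q or not r)), 0
2. not Dia (p or (not q or not r)), 0
3. not (p or (not q or not r)), 0
4. not p, 0
5. not (not q or not r), 0
6. q, 0
7. r, 0
Accessibility: 0R0
The negation has an open branch (countermodel exists).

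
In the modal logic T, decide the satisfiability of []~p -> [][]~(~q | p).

Yes, satisfiable

1. []~p -> [][]~(~q | p), 0
2. [][]~(~q | p), 0
3. []~(~q | p), 0
4. ~(~q | p), 0
5. q, 0
6. ~p, 0
Accessibility: 0R0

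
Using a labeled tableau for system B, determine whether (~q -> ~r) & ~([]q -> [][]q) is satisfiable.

1. (~q -> ~r) & ~([]q -> [][]q), u
2. ~q -> ~r, u
3. ~([]q -> [][]q), u
4. []q, u
5. ~[][]q, u
6. q, u
7. ~r, u
8. ~[]q, v
9. q, v
10. ~q, w
Accessibility: uRu, uRv, vRu, vRv, vRw, wRv, wRw

Yes, satisfiable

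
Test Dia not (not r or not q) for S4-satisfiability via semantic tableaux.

Satisfiable (open branch found)

1. Dia not (not r or not q), 0
2. not (not r or not q), 1
3. r, 1
4. q, 1
Accessibility: 0R0, 0R1, 1R1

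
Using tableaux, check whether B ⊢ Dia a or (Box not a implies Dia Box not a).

Yes, valid

Tableau for the negation not (Dia a or (Box not a implies Dia Box not a)):
1. not (Dia a or (Box not a implies Dia Box not a)), w0
2. not Dia a, w0
3. not (Box not a implies Dia Box not a), w0
4. Box not a, w0
5. not Dia Box not a, w0
6. not a, w0
7. not Box not a, w0
8. a, w1
9. not a, w1
Accessibility: w0Rw0, w0Rw1, w1Rw0, w1Rw1
Branch closes: a and not a both at w1.
All branches of the negation close; one closing branch shown above.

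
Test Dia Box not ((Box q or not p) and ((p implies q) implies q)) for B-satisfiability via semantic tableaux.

Satisfiable

1. Dia Box not ((Box q or not p) and ((p implies q) implies q)), u
2. Box not ((Box q or not p) and ((p implies q) implies q)), v
3. not ((Box q or not p) and ((p implies q) implies q)), u
4. not ((Box q or not p) and ((p implies q) implies q)), v
5. not ((p implies q) implies q), u
6. p implies q, u
7. not q, u
8. not ((p implies q) implies q), v
9. p implies q, v
10. not q, v
11. not p, u
12. not p, v
Accessibility: uRu, uRv, vRu, vRv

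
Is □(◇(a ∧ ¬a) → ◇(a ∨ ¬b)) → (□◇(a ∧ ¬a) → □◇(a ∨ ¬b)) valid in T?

Tableau for the negation ¬(□(◇(a ∧ ¬a) → ◇(a ∨ ¬b)) → (□◇(a ∧ ¬a) → □◇(a ∨ ¬b))):
1. ¬(□(◇(a ∧ ¬a) → ◇(a ∨ ¬b)) → (□◇(a ∧ ¬a) → □◇(a ∨ ¬b))), u
2. □(◇(a ∧ ¬a) → ◇(a ∨ ¬b)), u   [¬→-rule on 1]
3. ¬(□◇(a ∧ ¬a) → □◇(a ∨ ¬b)), u   [¬→-rule on 1]
4. □◇(a ∧ ¬a), u   [¬→-rule on 3]
5. ¬□◇(a ∨ ¬b), u   [¬→-rule on 3]
6. ◇(a ∧ ¬a) → ◇(a ∨ ¬b), u   [□-rule on 2 via uRu]
7. ◇(a ∧ ¬a), u   [□-rule on 4 via uRu]
8. ¬◇(a ∧ ¬a), u   [→-rule on 6 (branches; this branch)]
9. ¬(a ∧ ¬a), u   [¬◇-rule on 8 via uRu]
10. a, u   [¬∧-rule on 9 (branches; this branch)]
11. ¬◇(a ∨ ¬b), v   [¬□-rule on 5: fresh world v, uRv]
12. ◇(a ∧ ¬a) → ◇(a ∨ ¬b), v   [□-rule on 2 via uRv]
13. ◇(a ∧ ¬a), v   [□-rule on 4 via uRv]
14. ¬(a ∧ ¬a), v   [¬◇-rule on 8 via uRv]
15. ¬(a ∨ ¬b), v   [¬◇-rule on 11 via vRv]
16. ¬a, v   [¬∨-rule on 15]
17. b, v   [¬∨-rule on 15]
18. ◇(a ∨ ¬b), v   [→-rule on 12 (branches; this branch)]
19. a ∧ ¬a, w   [◇-rule on 7: fresh world w, uRw]
20. a, w   [∧-rule on 19]
21. ¬a, w   [∧-rule on 19]
Accessibility: uRu, uRv, uRw, vRv, wRw
Branch closes: a and ¬a both at w.
All branches of the negation close; one closing branch shown above.

Valid in T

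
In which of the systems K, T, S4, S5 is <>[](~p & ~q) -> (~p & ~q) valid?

S4-tableau for the negation ~(<>[](~p & ~q) -> (~p & ~q)):
1. ~(<>[](~p & ~q) -> (~p & ~q)), 0
2. <>[](~p & ~q), 0
3. ~(~p & ~q), 0
4. q, 0
5. [](~p & ~q), 1
6. ~p & ~q, 1
7. ~p, 1
8. ~q, 1
Accessibility: 0R0, 0R1, 1R1
Complete open branch: countermodel on an S4-frame, so not valid in S4, nor in K, T (the same frame is also a K-frame and a T-frame).
S5-tableau for the negation ~(<>[](~p & ~q) -> (~p & ~q)):
1. ~(<>[](~p & ~q) -> (~p & ~q)), 0
2. <>[](~p & ~q), 0
3. ~(~p & ~q), 0
4. q, 0
5. [](~p & ~q), 1
6. ~p & ~q, 0
7. ~p, 0
8. ~q, 0
Accessibility: 0R0, 0R1, 1R0, 1R1
Branch closes: q and ~q both at 0.
Every branch closes (one shown): valid in S5.

S5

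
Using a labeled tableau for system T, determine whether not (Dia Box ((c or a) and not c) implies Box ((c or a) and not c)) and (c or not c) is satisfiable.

Satisfiable (open branch found)

1. not (Dia Box ((c or a) and not c) implies Box ((c or a) and not c)) and (c or not c), 0
2. not (Dia Box ((c or a) and not c) implies Box ((c or a) and not c)), 0
3. c or not c, 0
4. Dia Box ((c or a) and not c), 0
5. not Box ((c or a) and not c), 0
6. not c, 0
7. Box ((c or a) and not c), 1
8. (c or a) and not c, 1
9. c or a, 1
10. not c, 1
11. a, 1
12. not ((c or a) and not c), 2
13. c, 2
Accessibility: 0R0, 0R1, 0R2, 1R1, 2R2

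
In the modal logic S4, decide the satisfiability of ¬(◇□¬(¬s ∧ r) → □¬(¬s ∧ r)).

Yes, satisfiable

1. ¬(◇□¬(¬s ∧ r) → □¬(¬s ∧ r)), u
2. ◇□¬(¬s ∧ r), u   [¬→-rule on 1]
3. ¬□¬(¬s ∧ r), u   [¬→-rule on 1]
4. □¬(¬s ∧ r), v   [◇-rule on 2: fresh world v, uRv]
5. ¬(¬s ∧ r), v   [□-rule on 4 via vRv]
6. ¬r, v   [¬∧-rule on 5 (branches; this branch)]
7. ¬s ∧ r, w   [¬□-rule on 3: fresh world w, uRw]
8. ¬s, w   [∧-rule on 7]
9. r, w   [∧-rule on 7]
Accessibility: uRu, uRv, uRw, vRv, wRw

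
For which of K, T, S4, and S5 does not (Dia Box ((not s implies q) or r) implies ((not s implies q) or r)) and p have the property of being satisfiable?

S4-tableau for the formula:
1. not (Dia Box ((not s implies q) or r) implies ((not s implies q) or r)) and p, u
2. not (Dia Box ((not s implies q) or r) implies ((not s implies q) or r)), u
3. p, u
4. Dia Box ((not s implies q) or r), u
5. not ((not s implies q) or r), u
6. not (not s implies q), u
7. not r, u
8. not s, u
9. not q, u
10. Box ((not s implies q) or r), v
11. (not s implies q) or r, v
12. r, v
Accessibility: uRu, uRv, vRv
Complete open branch: satisfiable in S4, hence also in K, T (this S4-model is also a K-model and a T-model).
S5-tableau for the formula:
1. not (Dia Box ((not s implies q) or r) implies ((not s implies q) or r)) and p, u
2. not (Dia Box ((not s implies q) or r) implies ((not s implies q) or r)), u
3. p, u
4. Dia Box ((not s implies q) or r), u
5. not ((not s implies q) or r), u
6. not (not s implies q), u
7. not r, u
8. not s, u
9. not q, u
10. Box ((not s implies q) or r), v
11. (not s implies q) or r, u
12. (not s implies q) or r, v
13. not s implies q, u
14. r, v
15. q, u
Accessibility: uRu, uRv, vRu, vRv
Branch closes: q and not q both at u.
Every branch closes (one shown): unsatisfiable in S5.

K, T, S4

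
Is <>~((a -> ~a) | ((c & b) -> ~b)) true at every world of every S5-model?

Tableau for the negation ~<>~((a -> ~a) | ((c & b) -> ~b)):
1. ~<>~((a -> ~a) | ((c & b) -> ~b)), w0
2. (a -> ~a) | ((c & b) -> ~b), w0
3. (c & b) -> ~b, w0
4. ~b, w0
Accessibility: w0Rw0
The negation has an open branch (countermodel exists).

Not valid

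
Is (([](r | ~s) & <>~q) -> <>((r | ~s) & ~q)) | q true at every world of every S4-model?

Tableau for the negation ~((([](r | ~s) & <>~q) -> <>((r | ~s) & ~q)) | q):
1. ~((([](r | ~s) & <>~q) -> <>((r | ~s) & ~q)) | q), u
2. ~(([](r | ~s) & <>~q) -> <>((r | ~s) & ~q)), u   [~|-rule on 1]
3. ~q, u   [~|-rule on 1]
4. [](r | ~s) & <>~q, u   [~->-rule on 2]
5. ~<>((r | ~s) & ~q), u   [~->-rule on 2]
6. [](r | ~s), u   [&-rule on 4]
7. <>~q, u   [&-rule on 4]
8. ~((r | ~s) & ~q), u   [~<>-rule on 5 via uRu]
9. r | ~s, u   [[]-rule on 6 via uRu]
10. ~(r | ~s), u   [~&-rule on 8 (branches; this branch)]
11. ~r, u   [~|-rule on 10]
12. s, u   [~|-rule on 10]
13. ~s, u   [|-rule on 9 (branches; this branch)]
Accessibility: uRu
Branch closes: s and ~s both at u.
Every branch of the negation's tableau closes; the branch above is one of them.

Valid in S4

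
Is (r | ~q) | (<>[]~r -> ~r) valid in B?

Yes, valid

Tableau for the negation ~((r | ~q) | (<>[]~r -> ~r)):
1. ~((r | ~q) | (<>[]~r -> ~r)), w0
2. ~(r | ~q), w0   [~|-rule on 1]
3. ~(<>[]~r -> ~r), w0   [~|-rule on 1]
4. ~r, w0   [~|-rule on 2]
5. q, w0   [~|-rule on 2]
6. <>[]~r, w0   [~->-rule on 3]
7. r, w0   [~->-rule on 3]
Accessibility: w0Rw0
Branch closes: r and ~r both at w0.
Every branch of the negation's tableau closes; the branch above is one of them.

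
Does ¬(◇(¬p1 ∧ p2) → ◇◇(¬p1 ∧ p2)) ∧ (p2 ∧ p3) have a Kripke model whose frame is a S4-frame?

Unsatisfiable

1. ¬(◇(¬p1 ∧ p2) → ◇◇(¬p1 ∧ p2)) ∧ (p2 ∧ p3), 0
2. ¬(◇(¬p1 ∧ p2) → ◇◇(¬p1 ∧ p2)), 0
3. p2 ∧ p3, 0
4. ◇(¬p1 ∧ p2), 0
5. ¬◇◇(¬p1 ∧ p2), 0
6. p2, 0
7. p3, 0
8. ¬◇(¬p1 ∧ p2), 0
9. ¬(¬p1 ∧ p2), 0
10. p1, 0
11. ¬p1 ∧ p2, 1
12. ¬p1, 1
13. p2, 1
14. ¬◇(¬p1 ∧ p2), 1
15. ¬(¬p1 ∧ p2), 1
16. ¬p2, 1
Accessibility: 0R0, 0R1, 1R1
Branch closes: p2 and ¬p2 both at 1.
Every branch closes; the branch above is one of them.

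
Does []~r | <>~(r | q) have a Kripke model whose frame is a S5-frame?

1. []~r | <>~(r | q), w0
2. <>~(r | q), w0
3. ~(r | q), w1
4. ~r, w1
5. ~q, w1
Accessibility: w0Rw0, w0Rw1, w1Rw0, w1Rw1

Yes, satisfiable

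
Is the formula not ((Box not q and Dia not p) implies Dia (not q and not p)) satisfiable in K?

1. not ((Box not q and Dia not p) implies Dia (not q and not p)), u
2. Box not q and Dia not p, u   [neg-implies-rule on 1]
3. not Dia (not q and not p), u   [neg-implies-rule on 1]
4. Box not q, u   [and-rule on 2]
5. Dia not p, u   [and-rule on 2]
6. not p, v   [Dia-rule on 5: fresh world v, uRv]
7. not (not q and not p), v   [neg-Dia-rule on 3 via uRv]
8. not q, v   [Box-rule on 4 via uRv]
9. p, v   [neg-and-rule on 7 (branches; this branch)]
Accessibility: uRv
Branch closes: p and not p both at v.
(One branch shown.) All branches close.

No, unsatisfiable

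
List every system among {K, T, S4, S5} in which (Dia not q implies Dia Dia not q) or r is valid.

T, S4, S5

T-tableau for the negation not ((Dia not q implies Dia Dia not q) or r):
1. not ((Dia not q implies Dia Dia not q) or r), w0
2. not (Dia not q implies Dia Dia not q), w0
3. not r, w0
4. Dia not q, w0
5. not Dia Dia not q, w0
6. not Dia not q, w0
7. q, w0
8. not q, w1
9. not Dia not q, w1
10. q, w1
Accessibility: w0Rw0, w0Rw1, w1Rw1
Branch closes: q and not q both at w1.
Every branch closes (one shown): valid in T, hence also in S4, S5 (every theorem of T is a theorem of S4 and S5).
K-tableau for the negation not ((Dia not q implies Dia Dia not q) or r):
1. not ((Dia not q implies Dia Dia not q) or r), w0
2. not (Dia not q implies Dia Dia not q), w0
3. not r, w0
4. Dia not q, w0
5. not Dia Dia not q, w0
6. not q, w1
7. not Dia not q, w1
Accessibility: w0Rw1
Complete open branch: countermodel on a K-frame, so not valid in K.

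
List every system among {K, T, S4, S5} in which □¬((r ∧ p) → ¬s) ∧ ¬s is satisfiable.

T-tableau for the formula:
1. □¬((r ∧ p) → ¬s) ∧ ¬s, w0
2. □¬((r ∧ p) → ¬s), w0
3. ¬s, w0
4. ¬((r ∧ p) → ¬s), w0
5. r ∧ p, w0
6. s, w0
Accessibility: w0Rw0
Branch closes: s and ¬s both at w0.
Every branch closes (one shown): unsatisfiable in T, hence also in S4, S5 (every S4/S5-frame is a T-frame).
K-tableau for the formula:
1. □¬((r ∧ p) → ¬s) ∧ ¬s, w0
2. □¬((r ∧ p) → ¬s), w0
3. ¬s, w0
Complete open branch: satisfiable in K.

K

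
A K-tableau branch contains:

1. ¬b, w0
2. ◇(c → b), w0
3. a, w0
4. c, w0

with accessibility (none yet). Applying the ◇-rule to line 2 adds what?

a fresh world w1 with w0Rw1, and c → b at w1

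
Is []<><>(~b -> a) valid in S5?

Invalid (countermodel exists)

Tableau for the negation ~[]<><>(~b -> a):
1. ~[]<><>(~b -> a), u
2. ~<><>(~b -> a), v
3. ~<>(~b -> a), u
4. ~<>(~b -> a), v
5. ~(~b -> a), u
6. ~b, u
7. ~a, u
8. ~(~b -> a), v
9. ~b, v
10. ~a, v
Accessibility: uRu, uRv, vRu, vRv
The negation has an open branch (countermodel exists).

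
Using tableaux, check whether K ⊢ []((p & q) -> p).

Tableau for the negation ~[]((p & q) -> p):
1. ~[]((p & q) -> p), u
2. ~((p & q) -> p), v   [~[]-rule on 1: fresh world v, uRv]
3. p & q, v   [~->-rule on 2]
4. ~p, v   [~->-rule on 2]
5. p, v   [&-rule on 3]
6. q, v   [&-rule on 3]
Accessibility: uRv
Branch closes: p and ~p both at v.
Every branch of the negation's tableau closes; the branch above is one of them.

Yes, valid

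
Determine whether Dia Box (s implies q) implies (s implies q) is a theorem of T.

Tableau for the negation not (Dia Box (s implies q) implies (s implies q)):
1. not (Dia Box (s implies q) implies (s implies q)), u
2. Dia Box (s implies q), u   [neg-implies-rule on 1]
3. not (s implies q), u   [neg-implies-rule on 1]
4. s, u   [neg-implies-rule on 3]
5. not q, u   [neg-implies-rule on 3]
6. Box (s implies q), v   [Dia-rule on 2: fresh world v, uRv]
7. s implies q, v   [Box-rule on 6 via vRv]
8. q, v   [implies-rule on 7 (branches; this branch)]
Accessibility: uRu, uRv, vRv
The negation has an open branch (countermodel exists).

Invalid (countermodel exists)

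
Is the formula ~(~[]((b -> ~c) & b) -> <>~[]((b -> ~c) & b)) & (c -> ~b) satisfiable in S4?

Unsatisfiable (every branch closes)

1. ~(~[]((b -> ~c) & b) -> <>~[]((b -> ~c) & b)) & (c -> ~b), w0
2. ~(~[]((b -> ~c) & b) -> <>~[]((b -> ~c) & b)), w0
3. c -> ~b, w0
4. ~[]((b -> ~c) & b), w0
5. ~<>~[]((b -> ~c) & b), w0
6. []((b -> ~c) & b), w0
7. (b -> ~c) & b, w0
8. b -> ~c, w0
9. b, w0
10. ~c, w0
11. ~((b -> ~c) & b), w1
12. []((b -> ~c) & b), w1
13. (b -> ~c) & b, w1
14. b -> ~c, w1
15. b, w1
16. ~(b -> ~c), w1
17. c, w1
18. ~c, w1
Accessibility: w0Rw0, w0Rw1, w1Rw1
Branch closes: c and ~c both at w1.
(One branch shown.) All branches close.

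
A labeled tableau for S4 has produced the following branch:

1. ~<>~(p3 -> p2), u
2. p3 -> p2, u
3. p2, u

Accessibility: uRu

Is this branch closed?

No atom appears with both signs at the same world.

Open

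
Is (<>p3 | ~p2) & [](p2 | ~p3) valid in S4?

Tableau for the negation ~((<>p3 | ~p2) & [](p2 | ~p3)):
1. ~((<>p3 | ~p2) & [](p2 | ~p3)), u
2. ~[](p2 | ~p3), u   [~&-rule on 1 (branches; this branch)]
3. ~(p2 | ~p3), v   [~[]-rule on 2: fresh world v, uRv]
4. ~p2, v   [~|-rule on 3]
5. p3, v   [~|-rule on 3]
Accessibility: uRu, uRv, vRv
The negation has an open branch (countermodel exists).

Invalid (countermodel exists)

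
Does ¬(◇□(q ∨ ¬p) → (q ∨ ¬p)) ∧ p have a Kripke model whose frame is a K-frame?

Yes, satisfiable

1. ¬(◇□(q ∨ ¬p) → (q ∨ ¬p)) ∧ p, 0
2. ¬(◇□(q ∨ ¬p) → (q ∨ ¬p)), 0
3. p, 0
4. ◇□(q ∨ ¬p), 0
5. ¬(q ∨ ¬p), 0
6. ¬q, 0
7. □(q ∨ ¬p), 1
Accessibility: 0R1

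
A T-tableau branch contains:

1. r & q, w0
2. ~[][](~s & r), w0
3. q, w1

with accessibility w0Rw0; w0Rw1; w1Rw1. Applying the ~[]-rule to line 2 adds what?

a fresh world w2 with w0Rw2, and ~[](~s & r) at w2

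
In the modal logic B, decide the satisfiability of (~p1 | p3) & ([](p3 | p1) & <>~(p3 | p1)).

No, unsatisfiable

1. (~p1 | p3) & ([](p3 | p1) & <>~(p3 | p1)), u
2. ~p1 | p3, u
3. [](p3 | p1) & <>~(p3 | p1), u
4. [](p3 | p1), u
5. <>~(p3 | p1), u
6. p3 | p1, u
7. p3, u
8. p1, u
9. ~(p3 | p1), v
10. ~p3, v
11. ~p1, v
12. p3 | p1, v
13. p1, v
Accessibility: uRu, uRv, vRu, vRv
Branch closes: p1 and ~p1 both at v.
All branches of the tableau close; one closing branch shown above.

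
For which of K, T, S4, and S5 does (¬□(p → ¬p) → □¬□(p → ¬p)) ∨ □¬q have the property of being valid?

S5

S4-tableau for the negation ¬((¬□(p → ¬p) → □¬□(p → ¬p)) ∨ □¬q):
1. ¬((¬□(p → ¬p) → □¬□(p → ¬p)) ∨ □¬q), u
2. ¬(¬□(p → ¬p) → □¬□(p → ¬p)), u   [¬∨-rule on 1]
3. ¬□¬q, u   [¬∨-rule on 1]
4. ¬□(p → ¬p), u   [¬→-rule on 2]
5. ¬□¬□(p → ¬p), u   [¬→-rule on 2]
6. q, v   [¬□-rule on 3: fresh world v, uRv]
7. ¬(p → ¬p), w   [¬□-rule on 4: fresh world w, uRw]
8. p, w   [¬→-rule on 7]
9. □(p → ¬p), x   [¬□-rule on 5: fresh world x, uRx]
10. p → ¬p, x   [□-rule on 9 via xRx]
11. ¬p, x   [→-rule on 10 (branches; this branch)]
Accessibility: uRu, uRv, uRw, uRx, vRv, wRw, xRx
Complete open branch: countermodel on an S4-frame, so not valid in S4, nor in K, T (the same frame is also a K-frame and a T-frame).
S5-tableau for the negation ¬((¬□(p → ¬p) → □¬□(p → ¬p)) ∨ □¬q):
1. ¬((¬□(p → ¬p) → □¬□(p → ¬p)) ∨ □¬q), u
2. ¬(¬□(p → ¬p) → □¬□(p → ¬p)), u   [¬∨-rule on 1]
3. ¬□¬q, u   [¬∨-rule on 1]
4. ¬□(p → ¬p), u   [¬→-rule on 2]
5. ¬□¬□(p → ¬p), u   [¬→-rule on 2]
6. q, v   [¬□-rule on 3: fresh world v, uRv]
7. ¬(p → ¬p), w   [¬□-rule on 4: fresh world w, uRw]
8. p, w   [¬→-rule on 7]
9. □(p → ¬p), x   [¬□-rule on 5: fresh world x, uRx]
10. p → ¬p, u   [□-rule on 9 via xRu]
11. p → ¬p, v   [□-rule on 9 via xRv]
12. p → ¬p, w   [□-rule on 9 via xRw]
13. p → ¬p, x   [□-rule on 9 via xRx]
14. ¬p, u   [→-rule on 10 (branches; this branch)]
15. ¬p, v   [→-rule on 11 (branches; this branch)]
16. ¬p, w   [→-rule on 12 (branches; this branch)]
Accessibility: uRu, uRv, uRw, uRx, vRu, vRv, vRw, vRx, wRu, wRv, wRw, wRx, xRu, xRv, xRw, xRx
Branch closes: p and ¬p both at w.
Every branch closes (one shown): valid in S5.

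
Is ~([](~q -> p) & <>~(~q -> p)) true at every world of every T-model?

Valid

Tableau for the negation [](~q -> p) & <>~(~q -> p):
1. [](~q -> p) & <>~(~q -> p), 0
2. [](~q -> p), 0
3. <>~(~q -> p), 0
4. ~q -> p, 0
5. p, 0
6. ~(~q -> p), 1
7. ~q, 1
8. ~p, 1
9. ~q -> p, 1
10. p, 1
Accessibility: 0R0, 0R1, 1R1
Branch closes: p and ~p both at 1.
All branches of the negation close; one closing branch shown above.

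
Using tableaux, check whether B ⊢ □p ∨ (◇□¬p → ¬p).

Valid in B

Tableau for the negation ¬(□p ∨ (◇□¬p → ¬p)):
1. ¬(□p ∨ (◇□¬p → ¬p)), w0
2. ¬□p, w0
3. ¬(◇□¬p → ¬p), w0
4. ◇□¬p, w0
5. p, w0
6. ¬p, w1
7. □¬p, w2
8. ¬p, w0
Accessibility: w0Rw0, w0Rw1, w0Rw2, w1Rw0, w1Rw1, w2Rw0, w2Rw2
Branch closes: p and ¬p both at w0.
Every branch of the negation's tableau closes; the branch above is one of them.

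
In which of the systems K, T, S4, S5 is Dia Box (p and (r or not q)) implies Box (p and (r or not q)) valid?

S5

S5-tableau for the negation not (Dia Box (p and (r or not q)) implies Box (p and (r or not q))):
1. not (Dia Box (p and (r or not q)) implies Box (p and (r or not q))), w0
2. Dia Box (p and (r or not q)), w0
3. not Box (p and (r or not q)), w0
4. Box (p and (r or not q)), w1
5. p and (r or not q), w0
6. p, w0
7. r or not q, w0
8. p and (r or not q), w1
9. p, w1
10. r or not q, w1
11. not q, w0
12. not q, w1
13. not (p and (r or not q)), w2
14. p and (r or not q), w2
15. p, w2
16. r or not q, w2
17. not (r or not q), w2
18. not r, w2
19. q, w2
20. not q, w2
Accessibility: w0Rw0, w0Rw1, w0Rw2, w1Rw0, w1Rw1, w1Rw2, w2Rw0, w2Rw1, w2Rw2
Branch closes: q and not q both at w2.
Every branch closes (one shown): valid in S5.
S4-tableau for the negation not (Dia Box (p and (r or not q)) implies Box (p and (r or not q))):
1. not (Dia Box (p and (r or not q)) implies Box (p and (r or not q))), w0
2. Dia Box (p and (r or not q)), w0
3. not Box (p and (r or not q)), w0
4. Box (p and (r or not q)), w1
5. p and (r or not q), w1
6. p, w1
7. r or not q, w1
8. not q, w1
9. not (p and (r or not q)), w2
10. not (r or not q), w2
11. not r, w2
12. q, w2
Accessibility: w0Rw0, w0Rw1, w0Rw2, w1Rw1, w2Rw2
Complete open branch: countermodel on an S4-frame, so not valid in S4, nor in K, T (the same frame is also a K-frame and a T-frame).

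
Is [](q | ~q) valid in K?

Tableau for the negation ~[](q | ~q):
1. ~[](q | ~q), u
2. ~(q | ~q), v   [~[]-rule on 1: fresh world v, uRv]
3. ~q, v   [~|-rule on 2]
4. q, v   [~|-rule on 2]
Accessibility: uRv
Branch closes: q and ~q both at v.
Every branch of the negation's tableau closes; the branch above is one of them.

Valid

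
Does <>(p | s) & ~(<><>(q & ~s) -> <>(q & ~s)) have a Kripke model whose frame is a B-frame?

Yes, satisfiable

1. <>(p | s) & ~(<><>(q & ~s) -> <>(q & ~s)), u
2. <>(p | s), u   [&-rule on 1]
3. ~(<><>(q & ~s) -> <>(q & ~s)), u   [&-rule on 1]
4. <><>(q & ~s), u   [~->-rule on 3]
5. ~<>(q & ~s), u   [~->-rule on 3]
6. ~(q & ~s), u   [~<>-rule on 5 via uRu]
7. s, u   [~&-rule on 6 (branches; this branch)]
8. p | s, v   [<>-rule on 2: fresh world v, uRv]
9. ~(q & ~s), v   [~<>-rule on 5 via uRv]
10. s, v   [|-rule on 8 (branches; this branch)]
11. <>(q & ~s), w   [<>-rule on 4: fresh world w, uRw]
12. ~(q & ~s), w   [~<>-rule on 5 via uRw]
13. s, w   [~&-rule on 12 (branches; this branch)]
14. q & ~s, x   [<>-rule on 11: fresh world x, wRx]
15. q, x   [&-rule on 14]
16. ~s, x   [&-rule on 14]
Accessibility: uRu, uRv, uRw, vRu, vRv, wRu, wRw, wRx, xRw, xRx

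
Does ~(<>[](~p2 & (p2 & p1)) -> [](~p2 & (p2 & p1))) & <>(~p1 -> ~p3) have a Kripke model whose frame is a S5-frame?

No, unsatisfiable

1. ~(<>[](~p2 & (p2 & p1)) -> [](~p2 & (p2 & p1))) & <>(~p1 -> ~p3), 0
2. ~(<>[](~p2 & (p2 & p1)) -> [](~p2 & (p2 & p1))), 0
3. <>(~p1 -> ~p3), 0
4. <>[](~p2 & (p2 & p1)), 0
5. ~[](~p2 & (p2 & p1)), 0
6. ~p1 -> ~p3, 1
7. ~p3, 1
8. [](~p2 & (p2 & p1)), 2
9. ~p2 & (p2 & p1), 0
10. ~p2, 0
11. p2 & p1, 0
12. p2, 0
13. p1, 0
Accessibility: 0R0, 0R1, 0R2, 1R0, 1R1, 1R2, 2R0, 2R1, 2R2
Branch closes: p2 and ~p2 both at 0.
Every branch closes; the branch above is one of them.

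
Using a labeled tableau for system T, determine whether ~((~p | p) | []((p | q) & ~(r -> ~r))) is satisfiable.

1. ~((~p | p) | []((p | q) & ~(r -> ~r))), u
2. ~(~p | p), u
3. ~[]((p | q) & ~(r -> ~r)), u
4. p, u
5. ~p, u
Accessibility: uRu
Branch closes: p and ~p both at u.
(One branch shown.) All branches close.

Unsatisfiable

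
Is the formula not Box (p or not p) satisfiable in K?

1. not Box (p or not p), u
2. not (p or not p), v
3. not p, v
4. p, v
Accessibility: uRv
Branch closes: p and not p both at v.
(One branch shown.) All branches close.

Unsatisfiable (every branch closes)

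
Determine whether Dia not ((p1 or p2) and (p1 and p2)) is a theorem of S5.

Tableau for the negation not Dia not ((p1 or p2) and (p1 and p2)):
1. not Dia not ((p1 or p2) and (p1 and p2)), w0
2. (p1 or p2) and (p1 and p2), w0
3. p1 or p2, w0
4. p1 and p2, w0
5. p1, w0
6. p2, w0
Accessibility: w0Rw0
The negation has an open branch (countermodel exists).

Invalid (countermodel exists)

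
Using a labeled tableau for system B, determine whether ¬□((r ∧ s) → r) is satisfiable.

1. ¬□((r ∧ s) → r), 0
2. ¬((r ∧ s) → r), 1   [¬□-rule on 1: fresh world 1, 0R1]
3. r ∧ s, 1   [¬→-rule on 2]
4. ¬r, 1   [¬→-rule on 2]
5. r, 1   [∧-rule on 3]
6. s, 1   [∧-rule on 3]
Accessibility: 0R0, 0R1, 1R0, 1R1
Branch closes: r and ¬r both at 1.
(One branch shown.) All branches close.

No, unsatisfiable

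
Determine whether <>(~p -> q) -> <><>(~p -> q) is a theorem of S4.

Valid

Tableau for the negation ~(<>(~p -> q) -> <><>(~p -> q)):
1. ~(<>(~p -> q) -> <><>(~p -> q)), 0
2. <>(~p -> q), 0   [~->-rule on 1]
3. ~<><>(~p -> q), 0   [~->-rule on 1]
4. ~<>(~p -> q), 0   [~<>-rule on 3 via 0R0]
5. ~(~p -> q), 0   [~<>-rule on 4 via 0R0]
6. ~p, 0   [~->-rule on 5]
7. ~q, 0   [~->-rule on 5]
8. ~p -> q, 1   [<>-rule on 2: fresh world 1, 0R1]
9. ~<>(~p -> q), 1   [~<>-rule on 3 via 0R1]
10. ~(~p -> q), 1   [~<>-rule on 4 via 0R1]
11. ~p, 1   [~->-rule on 10]
12. ~q, 1   [~->-rule on 10]
13. q, 1   [->-rule on 8 (branches; this branch)]
Accessibility: 0R0, 0R1, 1R1
Branch closes: q and ~q both at 1.
Every branch of the negation's tableau closes; the branch above is one of them.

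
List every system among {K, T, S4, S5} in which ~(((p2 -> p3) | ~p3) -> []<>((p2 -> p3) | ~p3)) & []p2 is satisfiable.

T-tableau for the formula:
1. ~(((p2 -> p3) | ~p3) -> []<>((p2 -> p3) | ~p3)) & []p2, 0
2. ~(((p2 -> p3) | ~p3) -> []<>((p2 -> p3) | ~p3)), 0
3. []p2, 0
4. (p2 -> p3) | ~p3, 0
5. ~[]<>((p2 -> p3) | ~p3), 0
6. p2, 0
7. p2 -> p3, 0
8. p3, 0
9. ~<>((p2 -> p3) | ~p3), 1
10. p2, 1
11. ~((p2 -> p3) | ~p3), 1
12. ~(p2 -> p3), 1
13. p3, 1
14. ~p3, 1
Accessibility: 0R0, 0R1, 1R1
Branch closes: p3 and ~p3 both at 1.
Every branch closes (one shown): unsatisfiable in T, hence also in S4, S5 (every S4/S5-frame is a T-frame).
K-tableau for the formula:
1. ~(((p2 -> p3) | ~p3) -> []<>((p2 -> p3) | ~p3)) & []p2, 0
2. ~(((p2 -> p3) | ~p3) -> []<>((p2 -> p3) | ~p3)), 0
3. []p2, 0
4. (p2 -> p3) | ~p3, 0
5. ~[]<>((p2 -> p3) | ~p3), 0
6. ~p3, 0
7. ~<>((p2 -> p3) | ~p3), 1
8. p2, 1
Accessibility: 0R1
Complete open branch: satisfiable in K.

K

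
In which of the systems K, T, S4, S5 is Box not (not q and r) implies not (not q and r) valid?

T, S4, S5

T-tableau for the negation not (Box not (not q and r) implies not (not q and r)):
1. not (Box not (not q and r) implies not (not q and r)), u
2. Box not (not q and r), u   [neg-implies-rule on 1]
3. not q and r, u   [neg-implies-rule on 1]
4. not q, u   [and-rule on 3]
5. r, u   [and-rule on 3]
6. not (not q and r), u   [Box-rule on 2 via uRu]
7. not r, u   [neg-and-rule on 6 (branches; this branch)]
Accessibility: uRu
Branch closes: r and not r both at u.
Every branch closes (one shown): valid in T, hence also in S4, S5 (every theorem of T is a theorem of S4 and S5).
K-tableau for the negation not (Box not (not q and r) implies not (not q and r)):
1. not (Box not (not q and r) implies not (not q and r)), u
2. Box not (not q and r), u   [neg-implies-rule on 1]
3. not q and r, u   [neg-implies-rule on 1]
4. not q, u   [and-rule on 3]
5. r, u   [and-rule on 3]
Complete open branch: countermodel on a K-frame, so not valid in K.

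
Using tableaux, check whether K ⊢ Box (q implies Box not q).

Not valid

Tableau for the negation not Box (q implies Box not q):
1. not Box (q implies Box not q), u
2. not (q implies Box not q), v
3. q, v
4. not Box not q, v
5. q, w
Accessibility: uRv, vRw
The negation has an open branch (countermodel exists).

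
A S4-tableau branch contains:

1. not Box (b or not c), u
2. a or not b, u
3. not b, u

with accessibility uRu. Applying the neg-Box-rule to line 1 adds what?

a fresh world v with uRv, and not (b or not c) at v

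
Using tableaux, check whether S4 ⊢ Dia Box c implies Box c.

Invalid (countermodel exists)

Tableau for the negation not (Dia Box c implies Box c):
1. not (Dia Box c implies Box c), 0
2. Dia Box c, 0   [neg-implies-rule on 1]
3. not Box c, 0   [neg-implies-rule on 1]
4. Box c, 1   [Dia-rule on 2: fresh world 1, 0R1]
5. c, 1   [Box-rule on 4 via 1R1]
6. not c, 2   [neg-Box-rule on 3: fresh world 2, 0R2]
Accessibility: 0R0, 0R1, 0R2, 1R1, 2R2
The negation has an open branch (countermodel exists).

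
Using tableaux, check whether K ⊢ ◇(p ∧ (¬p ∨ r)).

Tableau for the negation ¬◇(p ∧ (¬p ∨ r)):
1. ¬◇(p ∧ (¬p ∨ r)), 0
The negation has an open branch (countermodel exists).

Not valid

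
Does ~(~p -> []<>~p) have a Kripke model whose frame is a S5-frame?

1. ~(~p -> []<>~p), 0
2. ~p, 0
3. ~[]<>~p, 0
4. ~<>~p, 1
5. p, 0
Accessibility: 0R0, 0R1, 1R0, 1R1
Branch closes: p and ~p both at 0.
(One branch shown.) All branches close.

No, unsatisfiable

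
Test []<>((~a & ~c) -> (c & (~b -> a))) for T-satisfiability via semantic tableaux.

1. []<>((~a & ~c) -> (c & (~b -> a))), 0
2. <>((~a & ~c) -> (c & (~b -> a))), 0   [[]-rule on 1 via 0R0]
3. (~a & ~c) -> (c & (~b -> a)), 1   [<>-rule on 2: fresh world 1, 0R1]
4. <>((~a & ~c) -> (c & (~b -> a))), 1   [[]-rule on 1 via 0R1]
5. c & (~b -> a), 1   [->-rule on 3 (branches; this branch)]
6. c, 1   [&-rule on 5]
7. ~b -> a, 1   [&-rule on 5]
8. a, 1   [->-rule on 7 (branches; this branch)]
9. (~a & ~c) -> (c & (~b -> a)), 2   [<>-rule on 4: fresh world 2, 1R2]
10. c & (~b -> a), 2   [->-rule on 9 (branches; this branch)]
11. c, 2   [&-rule on 10]
12. ~b -> a, 2   [&-rule on 10]
13. a, 2   [->-rule on 12 (branches; this branch)]
Accessibility: 0R0, 0R1, 1R1, 1R2, 2R2

Yes, satisfiable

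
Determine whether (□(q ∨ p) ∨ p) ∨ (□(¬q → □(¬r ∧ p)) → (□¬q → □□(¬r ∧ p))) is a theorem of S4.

Tableau for the negation ¬((□(q ∨ p) ∨ p) ∨ (□(¬q → □(¬r ∧ p)) → (□¬q → □□(¬r ∧ p)))):
1. ¬((□(q ∨ p) ∨ p) ∨ (□(¬q → □(¬r ∧ p)) → (□¬q → □□(¬r ∧ p)))), u
2. ¬(□(q ∨ p) ∨ p), u
3. ¬(□(¬q → □(¬r ∧ p)) → (□¬q → □□(¬r ∧ p))), u
4. ¬□(q ∨ p), u
5. ¬p, u
6. □(¬q → □(¬r ∧ p)), u
7. ¬(□¬q → □□(¬r ∧ p)), u
8. □¬q, u
9. ¬□□(¬r ∧ p), u
10. ¬q → □(¬r ∧ p), u
11. ¬q, u
12. □(¬r ∧ p), u
13. ¬r ∧ p, u
14. ¬r, u
15. p, u
Accessibility: uRu
Branch closes: p and ¬p both at u.
Every branch of the negation's tableau closes; the branch above is one of them.

Yes, valid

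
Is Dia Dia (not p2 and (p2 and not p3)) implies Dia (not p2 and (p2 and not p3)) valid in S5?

Tableau for the negation not (Dia Dia (not p2 and (p2 and not p3)) implies Dia (not p2 and (p2 and not p3))):
1. not (Dia Dia (not p2 and (p2 and not p3)) implies Dia (not p2 and (p2 and not p3))), u
2. Dia Dia (not p2 and (p2 and not p3)), u
3. not Dia (not p2 and (p2 and not p3)), u
4. not (not p2 and (p2 and not p3)), u
5. not (p2 and not p3), u
6. p3, u
7. Dia (not p2 and (p2 and not p3)), v
8. not (not p2 and (p2 and not p3)), v
9. not (p2 and not p3), v
10. p3, v
11. not p2 and (p2 and not p3), w
12. not p2, w
13. p2 and not p3, w
14. p2, w
15. not p3, w
Accessibility: uRu, uRv, uRw, vRu, vRv, vRw, wRu, wRv, wRw
Branch closes: p2 and not p2 both at w.
All branches of the negation close; one closing branch shown above.

Valid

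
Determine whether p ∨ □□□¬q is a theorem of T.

No, not valid

Tableau for the negation ¬(p ∨ □□□¬q):
1. ¬(p ∨ □□□¬q), u
2. ¬p, u
3. ¬□□□¬q, u
4. ¬□□¬q, v
5. ¬□¬q, w
6. q, x
Accessibility: uRu, uRv, vRv, vRw, wRw, wRx, xRx
The negation has an open branch (countermodel exists).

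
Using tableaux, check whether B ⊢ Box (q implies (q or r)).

Valid in B

Tableau for the negation not Box (q implies (q or r)):
1. not Box (q implies (q or r)), w0
2. not (q implies (q or r)), w1
3. q, w1
4. not (q or r), w1
5. not q, w1
6. not r, w1
Accessibility: w0Rw0, w0Rw1, w1Rw0, w1Rw1
Branch closes: q and not q both at w1.
Every branch of the negation's tableau closes; the branch above is one of them.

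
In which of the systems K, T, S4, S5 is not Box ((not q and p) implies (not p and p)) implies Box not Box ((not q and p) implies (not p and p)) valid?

S4-tableau for the negation not (not Box ((not q and p) implies (not p and p)) implies Box not Box ((not q and p) implies (not p and p))):
1. not (not Box ((not q and p) implies (not p and p)) implies Box not Box ((not q and p) implies (not p and p))), w0
2. not Box ((not q and p) implies (not p and p)), w0
3. not Box not Box ((not q and p) implies (not p and p)), w0
4. not ((not q and p) implies (not p and p)), w1
5. not q and p, w1
6. not (not p and p), w1
7. not q, w1
8. p, w1
9. Box ((not q and p) implies (not p and p)), w2
10. (not q and p) implies (not p and p), w2
11. not (not q and p), w2
12. not p, w2
Accessibility: w0Rw0, w0Rw1, w0Rw2, w1Rw1, w2Rw2
Complete open branch: countermodel on an S4-frame, so not valid in S4, nor in K, T (the same frame is also a K-frame and a T-frame).
S5-tableau for the negation not (not Box ((not q and p) implies (not p and p)) implies Box not Box ((not q and p) implies (not p and p))):
1. not (not Box ((not q and p) implies (not p and p)) implies Box not Box ((not q and p) implies (not p and p))), w0
2. not Box ((not q and p) implies (not p and p)), w0
3. not Box not Box ((not q and p) implies (not p and p)), w0
4. not ((not q and p) implies (not p and p)), w1
5. not q and p, w1
6. not (not p and p), w1
7. not q, w1
8. p, w1
9. Box ((not q and p) implies (not p and p)), w2
10. (not q and p) implies (not p and p), w0
11. (not q and p) implies (not p and p), w1
12. (not q and p) implies (not p and p), w2
13. not (not q and p), w0
14. not (not q and p), w1
15. not (not q and p), w2
16. not p, w0
17. not p, w1
Accessibility: w0Rw0, w0Rw1, w0Rw2, w1Rw0, w1Rw1, w1Rw2, w2Rw0, w2Rw1, w2Rw2
Branch closes: p and not p both at w1.
Every branch closes (one shown): valid in S5.

S5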